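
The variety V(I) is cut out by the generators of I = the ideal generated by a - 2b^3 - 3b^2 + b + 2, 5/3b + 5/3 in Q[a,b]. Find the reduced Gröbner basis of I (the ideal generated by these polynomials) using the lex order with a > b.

The reduced Gröbner basis is the canonical form of the ideal for this ordering.

f_1 = a - 2b^3 - 3b^2 + b + 2, LT = a.
f_2 = 5/3b + 5/3, LT = b.

The S-polynomials (S(f_1,f_2)) all reduce to 0 modulo the current basis, so we have a Gröbner basis.

G = {a, b + 1}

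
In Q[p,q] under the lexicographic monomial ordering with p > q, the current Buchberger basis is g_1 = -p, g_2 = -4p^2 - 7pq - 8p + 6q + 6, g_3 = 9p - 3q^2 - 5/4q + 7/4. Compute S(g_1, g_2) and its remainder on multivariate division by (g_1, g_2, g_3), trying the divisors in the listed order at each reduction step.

S(g_1, g_2) = -7/4pq - 2p + 3/2q + 3/2; remainder on division = 3/2q + 3/2.

lcm(LM(g_1), LM(g_2)) = p^2.
S = (lcm/LT(g_1))·g_1 − (lcm/LT(g_2))·g_2 = -7/4pq - 2p + 3/2q + 3/2.
Reduce S modulo (g_1, g_2, g_3) in that order:
  leading term pq: subtract (7/4q)·g_1 from -7/4pq - 2p + 3/2q + 3/2 → -2p + 3/2q + 3/2
  leading term p: subtract (2)·g_1 from -2p + 3/2q + 3/2 → 3/2q + 3/2
  leading term q: no divisor's leading term divides it; move 3/2q to the remainder.
  leading term 1: no divisor's leading term divides it; move 3/2 to the remainder.
The remainder 3/2q + 3/2 is nonzero, so it would be added as the next basis element.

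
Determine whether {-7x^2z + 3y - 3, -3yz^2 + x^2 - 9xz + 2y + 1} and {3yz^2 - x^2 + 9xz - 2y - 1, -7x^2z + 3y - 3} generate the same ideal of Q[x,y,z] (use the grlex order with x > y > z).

Since reduced Gröbner bases are canonical representatives of ideals under a given ordering, it suffices to compute and compare them.
Buchberger on the first generating set:
f_1 = -7x^2z + 3y - 3, LT = x^2z.
f_2 = -3yz^2 + x^2 - 9xz + 2y + 1, LT = yz^2.

S(f_1,f_2): lcm = x^2yz^2. S = 1/3x^4 - 3x^3z + 2/3x^2y - 3/7y^2z + 1/3x^2 + 3/7yz.
  leading term x^4: no divisor's leading term divides it; move 1/3x^4 to the remainder.
  leading term x^3z: subtract (3/7x)·f_1 from -3x^3z + 2/3x^2y - 3/7y^2z + 1/3x^2 + 3/7yz → 2/3x^2y - 3/7y^2z + 1/3x^2 - 9/7xy + 3/7yz + 9/7x
  leading term x^2y: no divisor's leading term divides it; move 2/3x^2y to the remainder.
  leading term y^2z: no divisor's leading term divides it; move -3/7y^2z to the remainder.
  leading term x^2: no divisor's leading term divides it; move 1/3x^2 to the remainder.
  leading term xy: no divisor's leading term divides it; move -9/7xy to the remainder.
  leading term yz: no divisor's leading term divides it; move 3/7yz to the remainder.
  leading term x: no divisor's leading term divides it; move 9/7x to the remainder.
  remainder 1/3x^4 + 2/3x^2y - 3/7y^2z + 1/3x^2 - 9/7xy + 3/7yz + 9/7x ≠ 0; add g_3 = 1/3x^4 + 2/3x^2y - 3/7y^2z + 1/3x^2 - 9/7xy + 3/7yz + 9/7x to the basis.

The other S-polynomials (S(f_1,g_3), S(f_2,g_3)) all reduce to 0 modulo the current basis, so we have a Gröbner basis.
Inter-reduce: drop elements whose leading term is divisible by another's, tail-reduce, and make monic.
Reduced Gröbner basis: {x^4 + 2x^2y - 9/7y^2z + x^2 - 27/7xy + 9/7yz + 27/7x, x^2z - 3/7y + 3/7, yz^2 - 1/3x^2 + 3xz - 2/3y - 1/3}.

Buchberger on the second generating set:
h_1 = 3yz^2 - x^2 + 9xz - 2y - 1, LT = yz^2.
h_2 = -7x^2z + 3y - 3, LT = x^2z.

S(h_1,h_2): lcm = x^2yz^2. S = -1/3x^4 + 3x^3z - 2/3x^2y + 3/7y^2z - 1/3x^2 - 3/7yz.
  leading term x^4: no divisor's leading term divides it; move -1/3x^4 to the remainder.
  leading term x^3z: subtract (-3/7x)·h_2 from 3x^3z - 2/3x^2y + 3/7y^2z - 1/3x^2 - 3/7yz → -2/3x^2y + 3/7y^2z - 1/3x^2 + 9/7xy - 3/7yz - 9/7x
  leading term x^2y: no divisor's leading term divides it; move -2/3x^2y to the remainder.
  leading term y^2z: no divisor's leading term divides it; move 3/7y^2z to the remainder.
  leading term x^2: no divisor's leading term divides it; move -1/3x^2 to the remainder.
  leading term xy: no divisor's leading term divides it; move 9/7xy to the remainder.
  leading term yz: no divisor's leading term divides it; move -3/7yz to the remainder.
  leading term x: no divisor's leading term divides it; move -9/7x to the remainder.
  remainder -1/3x^4 - 2/3x^2y + 3/7y^2z - 1/3x^2 + 9/7xy - 3/7yz - 9/7x ≠ 0; add k_3 = -1/3x^4 - 2/3x^2y + 3/7y^2z - 1/3x^2 + 9/7xy - 3/7yz - 9/7x to the basis.

The other S-polynomials (S(h_1,k_3), S(h_2,k_3)) all reduce to 0 modulo the current basis, so we have a Gröbner basis.
Inter-reduce: drop elements whose leading term is divisible by another's, tail-reduce, and make monic.
Reduced Gröbner basis: {x^4 + 2x^2y - 9/7y^2z + x^2 - 27/7xy + 9/7yz + 27/7x, x^2z - 3/7y + 3/7, yz^2 - 1/3x^2 + 3xz - 2/3y - 1/3}.

The two bases agree; hence the ideals are identical.
The choice of monomial ordering does not affect the verdict — as long as both bases are computed under the same ordering, their equality decides ideal equality.

Yes, the ideals are equal.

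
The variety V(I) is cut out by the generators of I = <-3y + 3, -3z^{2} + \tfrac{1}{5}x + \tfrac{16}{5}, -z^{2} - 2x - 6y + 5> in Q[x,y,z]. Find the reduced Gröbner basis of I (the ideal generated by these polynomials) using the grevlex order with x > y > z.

G = {z^{2} - 1, x + 1, y - 1}

f_1 = -3y + 3, LT = y.
f_2 = -3z^{2} + \tfrac{1}{5}x + \tfrac{16}{5}, LT = z^{2}.
f_3 = -z^{2} - 2x - 6y + 5, LT = z^{2}.

S(f_2,f_3): lcm = z^{2}. S = -\tfrac{31}{15}x - 6y + \tfrac{59}{15}.
  leading term x: no divisor's leading term divides it; move -\tfrac{31}{15}x to the remainder.
  leading term y: subtract (2)·f_1 from -6y + \tfrac{59}{15} → -\tfrac{31}{15}
  leading term 1: no divisor's leading term divides it; move -\tfrac{31}{15} to the remainder.
  remainder -\tfrac{31}{15}x - \tfrac{31}{15} ≠ 0; add g_4 = -\tfrac{31}{15}x - \tfrac{31}{15} to the basis.

The other S-polynomials (S(f_1,f_2), S(f_1,f_3), S(f_1,g_4), S(f_2,g_4), S(f_3,g_4)) all reduce to 0 modulo the current basis, so we have a Gröbner basis.
Inter-reduce: drop elements whose leading term is divisible by another's, tail-reduce, and make monic.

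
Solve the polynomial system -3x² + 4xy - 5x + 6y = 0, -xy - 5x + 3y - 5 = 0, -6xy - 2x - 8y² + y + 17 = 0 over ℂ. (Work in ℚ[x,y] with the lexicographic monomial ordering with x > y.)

{(-2, -1)}

Compute a lex Gröbner basis by Buchberger's algorithm.
f_1 = -3x² + 4xy - 5x + 6y, LT = x².
f_2 = -xy - 5x + 3y - 5, LT = xy.
f_3 = -6xy - 2x - 8y² + y + 17, LT = xy.

S(f_1,f_2): lcm = x²y. S = -5x² - 4/3xy² + 14/3xy - 5x - 2y².
  reduce S modulo (f_1, f_2, f_3):
  remainder -20x - 6y² + 32/3y - 70/3 ≠ 0; add h_4 = -20x - 6y² + 32/3y - 70/3 to the basis.

S(f_1,f_3): lcm = x²y. S = -⅓x² - 8/3xy² + 11/6xy + 17/6x - 2y².
  reduce S modulo (f_1, f_2, f_3, h_4):
  remainder 166/15y² + 5233/270y + 449/54 ≠ 0; add h_5 = 166/15y² + 5233/270y + 449/54 to the basis.

S(f_2,f_3): lcm = xy. S = 14/3x - 4/3y² - 17/6y + 47/6.
  reduce S modulo (f_1, f_2, f_3, h_4, h_5):
  remainder 39823/8964y + 39823/8964 ≠ 0; add h_6 = 39823/8964y + 39823/8964 to the basis.

The other S-polynomials (S(f_1,h_4), S(f_2,h_4), S(f_3,h_4), S(f_1,h_5), S(f_2,h_5), S(f_3,h_5), S(h_4,h_5), S(f_1,h_6), S(f_2,h_6), S(f_3,h_6), S(h_4,h_6), S(h_5,h_6)) all reduce to 0 modulo the current basis, so we have a Gröbner basis.
Inter-reduce: drop elements whose leading term is divisible by another's, tail-reduce, and make monic.
Reduced Gröbner basis: {x + 2, y + 1}.

From the last basis element, y + 1 = 0, so y takes values in {-1}. Each choice, substituted upward through the basis, yields the corresponding point(s) of the solution set.
  y = -1: the earlier basis element becomes x + 2 = 0, giving x = -2 — point (-2, -1).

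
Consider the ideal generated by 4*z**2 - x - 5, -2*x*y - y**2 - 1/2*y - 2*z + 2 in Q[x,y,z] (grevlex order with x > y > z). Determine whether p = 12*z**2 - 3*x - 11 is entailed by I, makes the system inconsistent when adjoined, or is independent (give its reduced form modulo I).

First compute the reduced Gröbner basis of I by Buchberger's algorithm.
f_1 = 4*z**2 - x - 5, LT = z**2.
f_2 = -2*x*y - y**2 - 1/2*y - 2*z + 2, LT = x*y.

S(f_1,f_2): leading monomials are coprime, so the S-polynomial reduces to 0 (Buchberger's first criterion).
Every S-polynomial of the final basis reduces to 0, so we have a Gröbner basis.
Inter-reduce: drop elements whose leading term is divisible by another's, tail-reduce, and make monic.
Reduced Gröbner basis: {x*y + 1/2*y**2 + 1/4*y + z - 1, z**2 - 1/4*x - 5/4}.
Label its elements g_1 = x*y + 1/2*y**2 + 1/4*y + z - 1, g_2 = z**2 - 1/4*x - 5/4.

Reduce p = 12*z**2 - 3*x - 11 modulo G:
  leading term z**2: subtract (12)·g_2 from 12*z**2 - 3*x - 11 → 4
  leading term 1: no divisor's leading term divides it; move 4 to the remainder.
  normal form = 4.
The normal form is nonzero, so p ∉ I. Since p minus its normal form lies in I, I + (p) = I + (r) where r = 4; decide whether this ideal is the whole ring.
Here r = 4 is a nonzero constant, hence a unit: 1 ∈ I + (p), the Gröbner basis of I + (p) is {1}, and the enlarged system has no common solution — adjoining p is inconsistent.

The remainder on division by a Gröbner basis is unique — it is the normal form.

Adjoining 12*z**2 - 3*x - 11 makes the ideal the whole ring: the system is inconsistent.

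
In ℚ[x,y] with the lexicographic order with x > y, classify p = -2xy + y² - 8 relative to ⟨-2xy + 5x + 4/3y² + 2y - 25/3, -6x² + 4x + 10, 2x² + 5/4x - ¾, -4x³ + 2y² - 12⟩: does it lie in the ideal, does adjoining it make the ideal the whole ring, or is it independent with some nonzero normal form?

First compute the reduced Gröbner basis of I by Buchberger's algorithm.
f_1 = -2xy + 5x + 4/3y² + 2y - 25/3, LT = xy.
f_2 = -6x² + 4x + 10, LT = x².
f_3 = 2x² + 5/4x - ¾, LT = x².
f_4 = -4x³ + 2y² - 12, LT = x³.

S(f_1,f_2): lcm = x²y. S = -5/2x² - ⅔xy² - ⅓xy + 25/6x + 5/3y.
  reduce S modulo (f_1, f_2, f_3, f_4):
  remainder -5/2x - 4/9y³ - 2y² + 22/9y + 25/6 ≠ 0; add h_5 = -5/2x - 4/9y³ - 2y² + 22/9y + 25/6 to the basis.

S(f_1,f_3): lcm = x²y. S = -5/2x² - ⅔xy² - 13/8xy + 25/6x + ⅜y.
  reduce S modulo (f_1, f_2, f_3, f_4, h_5):
  remainder 31/54y³ + 31/18y² - 155/27y ≠ 0; add h_6 = 31/54y³ + 31/18y² - 155/27y to the basis.

S(f_1,f_4): lcm = x³y. S = -5/2x³ - ⅔x²y² - x²y + 25/6x² + ½y³ - 3y.
  reduce S modulo (f_1, f_2, f_3, f_4, h_5, h_6):
  remainder -3/2y² + 3y ≠ 0; add h_7 = -3/2y² + 3y to the basis.

S(f_2,f_3): lcm = x². S = -31/24x - 31/24.
  reduce S modulo (f_1, f_2, f_3, f_4, h_5, h_6, h_7):
  remainder 31/18y - 31/9 ≠ 0; add h_8 = 31/18y - 31/9 to the basis.

The other S-polynomials (S(f_2,f_4), S(f_3,f_4), S(f_1,h_5), S(f_2,h_5), S(f_3,h_5), S(f_4,h_5), S(f_1,h_6), S(f_2,h_6), S(f_3,h_6), S(f_4,h_6), S(h_5,h_6), S(f_1,h_7), S(f_2,h_7), S(f_3,h_7), S(f_4,h_7), S(h_5,h_7), S(h_6,h_7), S(f_1,h_8), S(f_2,h_8), S(f_3,h_8), S(f_4,h_8), S(h_5,h_8), S(h_6,h_8), S(h_7,h_8)) all reduce to 0 modulo the current basis, so we have a Gröbner basis.
Inter-reduce: drop elements whose leading term is divisible by another's, tail-reduce, and make monic.
Reduced Gröbner basis: {x + 1, y - 2}.
Label its elements g_1 = x + 1, g_2 = y - 2.

Reduce p = -2xy + y² - 8 modulo G:
  leading term xy: subtract (-2y)·g_1 from -2xy + y² - 8 → y² + 2y - 8
  leading term y²: subtract (y)·g_2 from y² + 2y - 8 → 4y - 8
  leading term y: subtract (4)·g_2 from 4y - 8 → 0
  normal form = 0.
Since the normal form is 0, p ∈ I.

-2xy + y² - 8 lies in I (it reduces to 0).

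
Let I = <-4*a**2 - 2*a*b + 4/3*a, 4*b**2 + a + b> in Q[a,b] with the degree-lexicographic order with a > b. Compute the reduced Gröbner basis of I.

G = {a**2 + 1/2*a*b - 1/3*a, b**2 + 1/4*a + 1/4*b}

Buchberger's algorithm terminates because the ascending chain of leading-term ideals stabilizes.

f_1 = -4*a**2 - 2*a*b + 4/3*a, LT = a**2.
f_2 = 4*b**2 + a + b, LT = b**2.

The S-polynomials (S(f_1,f_2)) all reduce to 0 modulo the current basis, so we have a Gröbner basis.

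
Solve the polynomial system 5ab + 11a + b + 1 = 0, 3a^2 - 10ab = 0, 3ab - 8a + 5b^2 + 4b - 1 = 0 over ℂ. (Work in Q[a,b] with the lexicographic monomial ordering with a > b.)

{(0, -1)}

Compute a lex Gröbner basis by Buchberger's algorithm.
f_1 = 5ab + 11a + b + 1, LT = ab.
f_2 = 3a^2 - 10ab, LT = a^2.
f_3 = 3ab - 8a + 5b^2 + 4b - 1, LT = ab.

S(f_1,f_2): lcm = a^2b. S = 11/5a^2 + 10/3ab^2 + 1/5ab + 1/5a.
  leading term a^2: subtract (11/15)·f_2 from 11/5a^2 + 10/3ab^2 + 1/5ab + 1/5a → 10/3ab^2 + 113/15ab + 1/5a
  leading term ab^2: subtract (2/3b)·f_1 from 10/3ab^2 + 113/15ab + 1/5a → 1/5ab + 1/5a - 2/3b^2 - 2/3b
  leading term ab: subtract (1/25)·f_1 from 1/5ab + 1/5a - 2/3b^2 - 2/3b → -6/25a - 2/3b^2 - 53/75b - 1/25
  leading term a: no divisor's leading term divides it; move -6/25a to the remainder.
  leading term b^2: no divisor's leading term divides it; move -2/3b^2 to the remainder.
  leading term b: no divisor's leading term divides it; move -53/75b to the remainder.
  leading term 1: no divisor's leading term divides it; move -1/25 to the remainder.
  remainder -6/25a - 2/3b^2 - 53/75b - 1/25 ≠ 0; add h_4 = -6/25a - 2/3b^2 - 53/75b - 1/25 to the basis.

S(f_1,f_3): lcm = ab. S = 73/15a - 5/3b^2 - 17/15b + 8/15.
  leading term a: subtract (-365/18)·h_4 from 73/15a - 5/3b^2 - 17/15b + 8/15 → -410/27b^2 - 835/54b - 5/18
  leading term b^2: no divisor's leading term divides it; move -410/27b^2 to the remainder.
  leading term b: no divisor's leading term divides it; move -835/54b to the remainder.
  leading term 1: no divisor's leading term divides it; move -5/18 to the remainder.
  remainder -410/27b^2 - 835/54b - 5/18 ≠ 0; add h_5 = -410/27b^2 - 835/54b - 5/18 to the basis.

S(f_2,f_3): lcm = a^2b. S = 8/3a^2 - 5ab^2 - 4/3ab + 1/3a.
  leading term a^2: subtract (8/9)·f_2 from 8/3a^2 - 5ab^2 - 4/3ab + 1/3a → -5ab^2 + 68/9ab + 1/3a
  leading term ab^2: subtract (-b)·f_1 from -5ab^2 + 68/9ab + 1/3a → 167/9ab + 1/3a + b^2 + b
  leading term ab: subtract (167/45)·f_1 from 167/9ab + 1/3a + b^2 + b → -1822/45a + b^2 - 122/45b - 167/45
  leading term a: subtract (4555/27)·h_4 from -1822/45a + b^2 - 122/45b - 167/45 → 9191/81b^2 + 9437/81b + 82/27
  leading term b^2: subtract (-9191/1230)·h_5 from 9191/81b^2 + 9437/81b + 82/27 → 473/492b + 473/492
  leading term b: no divisor's leading term divides it; move 473/492b to the remainder.
  leading term 1: no divisor's leading term divides it; move 473/492 to the remainder.
  remainder 473/492b + 473/492 ≠ 0; add h_6 = 473/492b + 473/492 to the basis.

The other S-polynomials (S(f_1,h_4), S(f_2,h_4), S(f_3,h_4), S(f_1,h_5), S(f_2,h_5), S(f_3,h_5), S(h_4,h_5), S(f_1,h_6), S(f_2,h_6), S(f_3,h_6), S(h_4,h_6), S(h_5,h_6)) all reduce to 0 modulo the current basis, so we have a Gröbner basis.
Inter-reduce: drop elements whose leading term is divisible by another's, tail-reduce, and make monic.
Reduced Gröbner basis: {a, b + 1}.

From the last basis element, b + 1 = 0, so b takes values in {-1}. Each choice, substituted upward through the basis, yields the corresponding point(s) of the solution set.
  b = -1: the earlier basis element becomes a = 0, giving a = 0 — point (0, -1).
Each listed point satisfies every original equation (direct substitution).
Zero-dimensionality of the ideal guarantees finitely many solutions over ℂ.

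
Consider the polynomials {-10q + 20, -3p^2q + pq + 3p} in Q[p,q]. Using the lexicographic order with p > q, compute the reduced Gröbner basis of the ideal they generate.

f_1 = -10q + 20, LT = q.
f_2 = -3p^2q + pq + 3p, LT = p^2q.

S(f_1,f_2): lcm = p^2q. S = -2p^2 + 1/3pq + p.
  leading term p^2: no divisor's leading term divides it; move -2p^2 to the remainder.
  leading term pq: subtract (-1/30p)·f_1 from 1/3pq + p → 5/3p
  leading term p: no divisor's leading term divides it; move 5/3p to the remainder.
  remainder -2p^2 + 5/3p ≠ 0; add g_3 = -2p^2 + 5/3p to the basis.

The other S-polynomials (S(f_1,g_3), S(f_2,g_3)) all reduce to 0 modulo the current basis, so we have a Gröbner basis.
Inter-reduce: drop elements whose leading term is divisible by another's, tail-reduce, and make monic.

G = {p^2 - 5/6p, q - 2}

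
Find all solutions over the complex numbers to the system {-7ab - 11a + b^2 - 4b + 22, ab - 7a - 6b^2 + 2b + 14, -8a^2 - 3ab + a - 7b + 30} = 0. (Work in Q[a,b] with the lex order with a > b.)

{(2, 0)}

Compute a lex Gröbner basis by Buchberger's algorithm.
f_1 = -7ab - 11a + b^2 - 4b + 22, LT = ab.
f_2 = ab - 7a - 6b^2 + 2b + 14, LT = ab.
f_3 = -8a^2 - 3ab + a - 7b + 30, LT = a^2.

S(f_1,f_2): lcm = ab. S = 60/7a + 41/7b^2 - 10/7b - 120/7.
  reduce S modulo (f_1, f_2, f_3):
  remainder 60/7a + 41/7b^2 - 10/7b - 120/7 ≠ 0; add h_4 = 60/7a + 41/7b^2 - 10/7b - 120/7 to the basis.

S(f_1,f_3): lcm = a^2b. S = 11/7a^2 - 29/56ab^2 + 39/56ab - 22/7a - 7/8b^2 + 15/4b.
  reduce S modulo (f_1, f_2, f_3, h_4):
  remainder -29/392b^3 + 1073/420b^2 - 601/1176b ≠ 0; add h_5 = -29/392b^3 + 1073/420b^2 - 601/1176b to the basis.

S(f_2,f_3): lcm = a^2b. S = -7a^2 - 51/8ab^2 + 17/8ab + 14a - 7/8b^2 + 15/4b.
  reduce S modulo (f_1, f_2, f_3, h_4, h_5):
  remainder -1181/60b^2 - 1217/87b ≠ 0; add h_6 = -1181/60b^2 - 1217/87b to the basis.

S(f_1,h_4): lcm = ab. S = 11/7a - 41/60b^3 + 1/42b^2 + 18/7b - 22/7.
  reduce S modulo (f_1, f_2, f_3, h_4, h_5, h_6):
  remainder 10303657/410988b ≠ 0; add h_7 = 10303657/410988b to the basis.

The other S-polynomials (S(f_2,h_4), S(f_3,h_4), S(f_1,h_5), S(f_2,h_5), S(f_3,h_5), S(h_4,h_5), S(f_1,h_6), S(f_2,h_6), S(f_3,h_6), S(h_4,h_6), S(h_5,h_6), S(f_1,h_7), S(f_2,h_7), S(f_3,h_7), S(h_4,h_7), S(h_5,h_7), S(h_6,h_7)) all reduce to 0 modulo the current basis, so we have a Gröbner basis.
Inter-reduce: drop elements whose leading term is divisible by another's, tail-reduce, and make monic.
Reduced Gröbner basis: {a - 2, b}.

From the last basis element, b = 0, so b takes values in {0}. Each choice, substituted upward through the basis, yields the corresponding point(s) of the solution set.
  b = 0: the earlier basis element becomes a - 2 = 0, giving a = 2 — point (2, 0).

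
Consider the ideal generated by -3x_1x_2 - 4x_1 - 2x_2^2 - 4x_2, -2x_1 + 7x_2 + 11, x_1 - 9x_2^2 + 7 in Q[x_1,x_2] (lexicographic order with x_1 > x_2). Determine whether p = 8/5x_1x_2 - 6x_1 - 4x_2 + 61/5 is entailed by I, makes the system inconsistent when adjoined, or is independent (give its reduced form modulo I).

First compute the reduced Gröbner basis of I by Buchberger's algorithm.
f_1 = -3x_1x_2 - 4x_1 - 2x_2^2 - 4x_2, LT = x_1x_2.
f_2 = -2x_1 + 7x_2 + 11, LT = x_1.
f_3 = x_1 - 9x_2^2 + 7, LT = x_1.

S(f_1,f_2): lcm = x_1x_2. S = 4/3x_1 + 25/6x_2^2 + 41/6x_2.
  leading term x_1: subtract (-2/3)·f_2 from 4/3x_1 + 25/6x_2^2 + 41/6x_2 → 25/6x_2^2 + 23/2x_2 + 22/3
  leading term x_2^2: no divisor's leading term divides it; move 25/6x_2^2 to the remainder.
  leading term x_2: no divisor's leading term divides it; move 23/2x_2 to the remainder.
  leading term 1: no divisor's leading term divides it; move 22/3 to the remainder.
  remainder 25/6x_2^2 + 23/2x_2 + 22/3 ≠ 0; add h_4 = 25/6x_2^2 + 23/2x_2 + 22/3 to the basis.

S(f_1,f_3): lcm = x_1x_2. S = 4/3x_1 + 9x_2^3 + 2/3x_2^2 - 17/3x_2.
  leading term x_1: subtract (-2/3)·f_2 from 4/3x_1 + 9x_2^3 + 2/3x_2^2 - 17/3x_2 → 9x_2^3 + 2/3x_2^2 - x_2 + 22/3
  leading term x_2^3: subtract (54/25x_2)·h_4 from 9x_2^3 + 2/3x_2^2 - x_2 + 22/3 → -1813/75x_2^2 - 421/25x_2 + 22/3
  leading term x_2^2: subtract (-3626/625)·h_4 from -1813/75x_2^2 - 421/25x_2 + 22/3 → 31174/625x_2 + 31174/625
  leading term x_2: no divisor's leading term divides it; move 31174/625x_2 to the remainder.
  leading term 1: no divisor's leading term divides it; move 31174/625 to the remainder.
  remainder 31174/625x_2 + 31174/625 ≠ 0; add h_5 = 31174/625x_2 + 31174/625 to the basis.

The other S-polynomials (S(f_2,f_3), S(f_1,h_4), S(f_2,h_4), S(f_3,h_4), S(f_1,h_5), S(f_2,h_5), S(f_3,h_5), S(h_4,h_5)) all reduce to 0 modulo the current basis, so we have a Gröbner basis.
Inter-reduce: drop elements whose leading term is divisible by another's, tail-reduce, and make monic.
Reduced Gröbner basis: {x_1 - 2, x_2 + 1}.
Label its elements g_1 = x_1 - 2, g_2 = x_2 + 1.

Reduce p = 8/5x_1x_2 - 6x_1 - 4x_2 + 61/5 modulo G:
  leading term x_1x_2: subtract (8/5x_2)·g_1 from 8/5x_1x_2 - 6x_1 - 4x_2 + 61/5 → -6x_1 - 4/5x_2 + 61/5
  leading term x_1: subtract (-6)·g_1 from -6x_1 - 4/5x_2 + 61/5 → -4/5x_2 + 1/5
  leading term x_2: subtract (-4/5)·g_2 from -4/5x_2 + 1/5 → 1
  leading term 1: no divisor's leading term divides it; move 1 to the remainder.
  normal form = 1.
The normal form is nonzero, so p ∉ I. Since p minus its normal form lies in I, I + (p) = I + (r) where r = 1; decide whether this ideal is the whole ring.
Here r = 1 is a nonzero constant, hence a unit: 1 ∈ I + (p), the Gröbner basis of I + (p) is {1}, and the enlarged system has no common solution — adjoining p is inconsistent.

Adjoining 8/5x_1x_2 - 6x_1 - 4x_2 + 61/5 makes the ideal the whole ring: the system is inconsistent.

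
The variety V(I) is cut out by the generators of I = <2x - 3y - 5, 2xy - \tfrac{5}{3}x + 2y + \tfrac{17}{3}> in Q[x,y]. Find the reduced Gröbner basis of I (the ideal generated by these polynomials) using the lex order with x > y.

f_1 = 2x - 3y - 5, LT = x.
f_2 = 2xy - \tfrac{5}{3}x + 2y + \tfrac{17}{3}, LT = xy.

S(f_1,f_2): lcm = xy. S = \tfrac{5}{6}x - \tfrac{3}{2}y^{2} - \tfrac{7}{2}y - \tfrac{17}{6}.
  reduce S modulo (f_1, f_2):
  remainder -\tfrac{3}{2}y^{2} - \tfrac{9}{4}y - \tfrac{3}{4} ≠ 0; add g_3 = -\tfrac{3}{2}y^{2} - \tfrac{9}{4}y - \tfrac{3}{4} to the basis.

The other S-polynomials (S(f_1,g_3), S(f_2,g_3)) all reduce to 0 modulo the current basis, so we have a Gröbner basis.
Inter-reduce: drop elements whose leading term is divisible by another's, tail-reduce, and make monic.

G = {x - \tfrac{3}{2}y - \tfrac{5}{2}, y^{2} + \tfrac{3}{2}y + \tfrac{1}{2}}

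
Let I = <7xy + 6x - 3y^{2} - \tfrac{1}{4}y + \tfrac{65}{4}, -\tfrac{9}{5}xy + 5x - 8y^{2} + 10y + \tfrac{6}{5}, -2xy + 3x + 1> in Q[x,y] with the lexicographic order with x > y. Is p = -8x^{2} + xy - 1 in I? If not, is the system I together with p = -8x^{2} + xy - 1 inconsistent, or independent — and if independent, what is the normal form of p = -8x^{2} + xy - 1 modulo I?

Adjoining -8x^{2} + xy - 1 makes the ideal the whole ring: the system is inconsistent.

First compute the reduced Gröbner basis of I by Buchberger's algorithm.
f_1 = 7xy + 6x - 3y^{2} - \tfrac{1}{4}y + \tfrac{65}{4}, LT = xy.
f_2 = -\tfrac{9}{5}xy + 5x - 8y^{2} + 10y + \tfrac{6}{5}, LT = xy.
f_3 = -2xy + 3x + 1, LT = xy.

S(f_1,f_2): lcm = xy. S = \tfrac{229}{63}x - \tfrac{307}{63}y^{2} + \tfrac{1391}{252}y + \tfrac{251}{84}.
  reduce S modulo (f_1, f_2, f_3):
  remainder \tfrac{229}{63}x - \tfrac{307}{63}y^{2} + \tfrac{1391}{252}y + \tfrac{251}{84} ≠ 0; add h_4 = \tfrac{229}{63}x - \tfrac{307}{63}y^{2} + \tfrac{1391}{252}y + \tfrac{251}{84} to the basis.

S(f_1,f_3): lcm = xy. S = \tfrac{33}{14}x - \tfrac{3}{7}y^{2} - \tfrac{1}{28}y + \tfrac{79}{28}.
  reduce S modulo (f_1, f_2, f_3, h_4):
  remainder \tfrac{1251}{458}y^{2} - \tfrac{6623}{1832}y + \tfrac{1619}{1832} ≠ 0; add h_5 = \tfrac{1251}{458}y^{2} - \tfrac{6623}{1832}y + \tfrac{1619}{1832} to the basis.

S(f_1,h_4): lcm = xy. S = \tfrac{6}{7}x + \tfrac{307}{229}y^{3} - \tfrac{12485}{6412}y^{2} - \tfrac{1375}{1603}y + \tfrac{65}{28}.
  reduce S modulo (f_1, f_2, f_3, h_4, h_5):
  remainder -\tfrac{2035961}{1565001}y + \tfrac{2035961}{1565001} ≠ 0; add h_6 = -\tfrac{2035961}{1565001}y + \tfrac{2035961}{1565001} to the basis.

The other S-polynomials (S(f_2,f_3), S(f_2,h_4), S(f_3,h_4), S(f_1,h_5), S(f_2,h_5), S(f_3,h_5), S(h_4,h_5), S(f_1,h_6), S(f_2,h_6), S(f_3,h_6), S(h_4,h_6), S(h_5,h_6)) all reduce to 0 modulo the current basis, so we have a Gröbner basis.
Inter-reduce: drop elements whose leading term is divisible by another's, tail-reduce, and make monic.
Reduced Gröbner basis: {x + 1, y - 1}.
Label its elements g_1 = x + 1, g_2 = y - 1.

Reduce p = -8x^{2} + xy - 1 modulo G:
  leading term x^{2}: subtract (-8x)·g_1 from -8x^{2} + xy - 1 → xy + 8x - 1
  leading term xy: subtract (y)·g_1 from xy + 8x - 1 → 8x - y - 1
  leading term x: subtract (8)·g_1 from 8x - y - 1 → -y - 9
  leading term y: subtract (-1)·g_2 from -y - 9 → -10
  leading term 1: no divisor's leading term divides it; move -10 to the remainder.
  normal form = -10.
The normal form is nonzero, so p ∉ I. Since p minus its normal form lies in I, I + (p) = I + (r) where r = -10; decide whether this ideal is the whole ring.
Here r = -10 is a nonzero constant, hence a unit: 1 ∈ I + (p), the Gröbner basis of I + (p) is {1}, and the enlarged system has no common solution — adjoining p is inconsistent.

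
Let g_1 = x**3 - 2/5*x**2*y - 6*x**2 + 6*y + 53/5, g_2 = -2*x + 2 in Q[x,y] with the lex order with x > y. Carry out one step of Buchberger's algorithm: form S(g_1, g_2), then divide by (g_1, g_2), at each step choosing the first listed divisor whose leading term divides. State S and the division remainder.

lcm(LM(g_1), LM(g_2)) = x**3.
S = (lcm/LT(g_1))·g_1 − (lcm/LT(g_2))·g_2 = -2/5*x**2*y - 5*x**2 + 6*y + 53/5.
Reduce S modulo (g_1, g_2) in that order:
  leading term x**2*y: subtract (1/5*x*y)·g_2 from -2/5*x**2*y - 5*x**2 + 6*y + 53/5 → -5*x**2 - 2/5*x*y + 6*y + 53/5
  leading term x**2: subtract (5/2*x)·g_2 from -5*x**2 - 2/5*x*y + 6*y + 53/5 → -2/5*x*y - 5*x + 6*y + 53/5
  leading term x*y: subtract (1/5*y)·g_2 from -2/5*x*y - 5*x + 6*y + 53/5 → -5*x + 28/5*y + 53/5
  leading term x: subtract (5/2)·g_2 from -5*x + 28/5*y + 53/5 → 28/5*y + 28/5
  leading term y: no divisor's leading term divides it; move 28/5*y to the remainder.
  leading term 1: no divisor's leading term divides it; move 28/5 to the remainder.
The remainder 28/5*y + 28/5 is nonzero, so it would be added as the next basis element.

S(g_1, g_2) = -2/5*x**2*y - 5*x**2 + 6*y + 53/5; remainder on division = 28/5*y + 28/5.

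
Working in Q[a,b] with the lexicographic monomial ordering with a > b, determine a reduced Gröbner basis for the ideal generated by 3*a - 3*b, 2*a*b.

Buchberger's algorithm terminates because the ascending chain of leading-term ideals stabilizes.

f_1 = 3*a - 3*b, LT = a.
f_2 = 2*a*b, LT = a*b.

S(f_1,f_2): lcm = a*b. S = -b**2.
  reduce S modulo (f_1, f_2):
  remainder -b**2 ≠ 0; add g_3 = -b**2 to the basis.

The other S-polynomials (S(f_1,g_3), S(f_2,g_3)) all reduce to 0 modulo the current basis, so we have a Gröbner basis.
Inter-reduce: drop elements whose leading term is divisible by another's, tail-reduce, and make monic.

G = {a - b, b**2}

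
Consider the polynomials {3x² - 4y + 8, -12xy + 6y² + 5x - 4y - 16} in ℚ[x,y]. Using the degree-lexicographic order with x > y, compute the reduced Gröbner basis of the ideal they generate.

G = {y³ - 25/4y² - 133/24x + 187/18y - 34/9, x² - 4/3y + 8/3, xy - ½y² - 5/12x + ⅓y + 4/3}

f_1 = 3x² - 4y + 8, LT = x².
f_2 = -12xy + 6y² + 5x - 4y - 16, LT = xy.

S(f_1,f_2): lcm = x²y. S = ½xy² + 5/12x² - ⅓xy - 4/3y² - 4/3x + 8/3y.
  reduce S modulo (f_1, f_2):
  remainder ¼y³ - 25/16y² - 133/96x + 187/72y - 17/18 ≠ 0; add g_3 = ¼y³ - 25/16y² - 133/96x + 187/72y - 17/18 to the basis.

The other S-polynomials (S(f_1,g_3), S(f_2,g_3)) all reduce to 0 modulo the current basis, so we have a Gröbner basis.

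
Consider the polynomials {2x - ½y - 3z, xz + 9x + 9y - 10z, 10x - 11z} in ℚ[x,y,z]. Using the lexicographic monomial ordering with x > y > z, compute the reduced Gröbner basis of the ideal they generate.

G = {x - 11/10z, y + 8/5z, z² - 145/11z}

f_1 = 2x - ½y - 3z, LT = x.
f_2 = xz + 9x + 9y - 10z, LT = xz.
f_3 = 10x - 11z, LT = x.

S(f_1,f_2): lcm = xz. S = -9x - ¼yz - 9y - 3/2z² + 10z.
  leading term x: subtract (-9/2)·f_1 from -9x - ¼yz - 9y - 3/2z² + 10z → -¼yz - 45/4y - 3/2z² - 7/2z
  leading term yz: no divisor's leading term divides it; move -¼yz to the remainder.
  leading term y: no divisor's leading term divides it; move -45/4y to the remainder.
  leading term z²: no divisor's leading term divides it; move -3/2z² to the remainder.
  leading term z: no divisor's leading term divides it; move -7/2z to the remainder.
  remainder -¼yz - 45/4y - 3/2z² - 7/2z ≠ 0; add g_4 = -¼yz - 45/4y - 3/2z² - 7/2z to the basis.

S(f_1,f_3): lcm = x. S = -¼y - ⅖z.
  leading term y: no divisor's leading term divides it; move -¼y to the remainder.
  leading term z: no divisor's leading term divides it; move -⅖z to the remainder.
  remainder -¼y - ⅖z ≠ 0; add g_5 = -¼y - ⅖z to the basis.

S(f_2,f_3): lcm = xz. S = 9x + 9y + 11/10z² - 10z.
  leading term x: subtract (9/2)·f_1 from 9x + 9y + 11/10z² - 10z → 45/4y + 11/10z² + 7/2z
  leading term y: subtract (-45)·g_5 from 45/4y + 11/10z² + 7/2z → 11/10z² - 29/2z
  leading term z²: no divisor's leading term divides it; move 11/10z² to the remainder.
  leading term z: no divisor's leading term divides it; move -29/2z to the remainder.
  remainder 11/10z² - 29/2z ≠ 0; add g_6 = 11/10z² - 29/2z to the basis.

The other S-polynomials (S(f_1,g_4), S(f_2,g_4), S(f_3,g_4), S(f_1,g_5), S(f_2,g_5), S(f_3,g_5), S(g_4,g_5), S(f_1,g_6), S(f_2,g_6), S(f_3,g_6), S(g_4,g_6), S(g_5,g_6)) all reduce to 0 modulo the current basis, so we have a Gröbner basis.
Inter-reduce: drop elements whose leading term is divisible by another's, tail-reduce, and make monic.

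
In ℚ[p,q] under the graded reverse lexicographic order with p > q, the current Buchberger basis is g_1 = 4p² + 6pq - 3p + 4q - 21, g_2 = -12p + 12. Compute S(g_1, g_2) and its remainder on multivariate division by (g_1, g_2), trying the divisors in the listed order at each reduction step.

S(g_1, g_2) = 3/2pq + ¼p + q - 21/4; remainder on division = 5/2q - 5.

lcm(LM(g_1), LM(g_2)) = p².
S = (lcm/LT(g_1))·g_1 − (lcm/LT(g_2))·g_2 = 3/2pq + ¼p + q - 21/4.
Reduce S modulo (g_1, g_2) in that order:
  leading term pq: subtract (-⅛q)·g_2 from 3/2pq + ¼p + q - 21/4 → ¼p + 5/2q - 21/4
  leading term p: subtract (-1/48)·g_2 from ¼p + 5/2q - 21/4 → 5/2q - 5
  leading term q: no divisor's leading term divides it; move 5/2q to the remainder.
  leading term 1: no divisor's leading term divides it; move -5 to the remainder.
The remainder 5/2q - 5 is nonzero, so it would be added as the next basis element.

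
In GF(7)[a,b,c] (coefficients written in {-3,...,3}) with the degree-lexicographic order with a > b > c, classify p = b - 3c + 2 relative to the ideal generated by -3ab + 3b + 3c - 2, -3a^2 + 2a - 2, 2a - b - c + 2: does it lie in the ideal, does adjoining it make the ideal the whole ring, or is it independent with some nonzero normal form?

b - 3c + 2 lies in I (it reduces to 0).

First compute the reduced Gröbner basis of I by Buchberger's algorithm.
f_1 = -3ab + 3b + 3c - 2, LT = ab.
f_2 = -3a^2 + 2a - 2, LT = a^2.
f_3 = 2a - b - c + 2, LT = a.

S(f_1,f_2): lcm = a^2b. S = 2ab - ac + 3a - 3b.
  reduce S modulo (f_1, f_2, f_3):
  remainder 3bc + 3c^2 - 3b + c - 2 ≠ 0; add h_4 = 3bc + 3c^2 - 3b + c - 2 to the basis.

S(f_1,f_3): lcm = ab. S = -3b^2 - 3bc - 2b - c + 3.
  reduce S modulo (f_1, f_2, f_3, h_4):
  remainder -3b^2 + 3c^2 + 2b + 1 ≠ 0; add h_5 = -3b^2 + 3c^2 + 2b + 1 to the basis.

S(f_2,f_3): lcm = a^2. S = -3ab - 3ac + 3a + 3.
  reduce S modulo (f_1, f_2, f_3, h_4, h_5):
  remainder -3b + 2c + 1 ≠ 0; add h_6 = -3b + 2c + 1 to the basis.

S(f_1,h_4): lcm = abc. S = -ac^2 + ab + 2ac - bc - c^2 + 3a + 3c.
  reduce S modulo (f_1, f_2, f_3, h_4, h_5, h_6):
  remainder -3c^2 - 1 ≠ 0; add h_7 = -3c^2 - 1 to the basis.

The other S-polynomials (S(f_2,h_4), S(f_3,h_4), S(f_1,h_5), S(f_2,h_5), S(f_3,h_5), S(h_4,h_5), S(f_1,h_6), S(f_2,h_6), S(f_3,h_6), S(h_4,h_6), S(h_5,h_6), S(f_1,h_7), S(f_2,h_7), S(f_3,h_7), S(h_4,h_7), S(h_5,h_7), S(h_6,h_7)) all reduce to 0 modulo the current basis, so we have a Gröbner basis.
Inter-reduce: drop elements whose leading term is divisible by another's, tail-reduce, and make monic.
Reduced Gröbner basis: {c^2 - 2, a - 2c + 2, b - 3c + 2}.
Label its elements g_1 = c^2 - 2, g_2 = a - 2c + 2, g_3 = b - 3c + 2.

Reduce p = b - 3c + 2 modulo G:
  leading term b: subtract (1)·g_3 from b - 3c + 2 → 0
  normal form = 0.
Since the normal form is 0, p ∈ I.

Ideal membership is decidable via reduction modulo a Gröbner basis.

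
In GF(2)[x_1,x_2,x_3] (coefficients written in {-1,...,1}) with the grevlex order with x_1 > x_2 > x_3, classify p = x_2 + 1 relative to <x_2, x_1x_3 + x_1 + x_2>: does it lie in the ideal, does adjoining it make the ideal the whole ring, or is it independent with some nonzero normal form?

First compute the reduced Gröbner basis of I by Buchberger's algorithm.
f_1 = x_2, LT = x_2.
f_2 = x_1x_3 + x_1 + x_2, LT = x_1x_3.

The S-polynomials (S(f_1,f_2)) all reduce to 0 modulo the current basis, so we have a Gröbner basis.
Inter-reduce: drop elements whose leading term is divisible by another's, tail-reduce, and make monic.
Reduced Gröbner basis: {x_1x_3 + x_1, x_2}.
Label its elements g_1 = x_1x_3 + x_1, g_2 = x_2.

Reduce p = x_2 + 1 modulo G:
  leading term x_2: subtract (1)·g_2 from x_2 + 1 → 1
  leading term 1: no divisor's leading term divides it; move 1 to the remainder.
  normal form = 1.
The normal form is nonzero, so p ∉ I. Since p minus its normal form lies in I, I + (p) = I + (r) where r = 1; decide whether this ideal is the whole ring.
Here r = 1 is a nonzero constant, hence a unit: 1 ∈ I + (p), the Gröbner basis of I + (p) is {1}, and the enlarged system has no common solution — adjoining p is inconsistent.

Adjoining x_2 + 1 makes the ideal the whole ring: the system is inconsistent.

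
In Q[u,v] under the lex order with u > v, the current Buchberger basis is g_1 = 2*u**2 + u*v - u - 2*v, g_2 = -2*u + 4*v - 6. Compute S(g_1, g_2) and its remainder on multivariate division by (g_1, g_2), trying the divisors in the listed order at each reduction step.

lcm(LM(g_1), LM(g_2)) = u**2.
S = (lcm/LT(g_1))·g_1 − (lcm/LT(g_2))·g_2 = 5/2*u*v - 7/2*u - v.
Reduce S modulo (g_1, g_2) in that order:
  leading term u*v: subtract (-5/4*v)·g_2 from 5/2*u*v - 7/2*u - v → -7/2*u + 5*v**2 - 17/2*v
  leading term u: subtract (7/4)·g_2 from -7/2*u + 5*v**2 - 17/2*v → 5*v**2 - 31/2*v + 21/2
  leading term v**2: no divisor's leading term divides it; move 5*v**2 to the remainder.
  leading term v: no divisor's leading term divides it; move -31/2*v to the remainder.
  leading term 1: no divisor's leading term divides it; move 21/2 to the remainder.
The remainder 5*v**2 - 31/2*v + 21/2 is nonzero, so it would be added as the next basis element.
An S-polynomial is built so that the two leading terms cancel; whether anything survives reduction is exactly the Gröbner-basis criterion.

S(g_1, g_2) = 5/2*u*v - 7/2*u - v; remainder on division = 5*v**2 - 31/2*v + 21/2.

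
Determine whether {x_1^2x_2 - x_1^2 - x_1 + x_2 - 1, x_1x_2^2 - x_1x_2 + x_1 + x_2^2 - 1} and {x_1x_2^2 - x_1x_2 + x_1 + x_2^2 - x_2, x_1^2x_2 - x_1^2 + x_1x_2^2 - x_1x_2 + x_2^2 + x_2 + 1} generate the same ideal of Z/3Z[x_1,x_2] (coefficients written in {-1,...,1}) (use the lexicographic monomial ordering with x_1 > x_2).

For a fixed monomial order, each ideal has a unique reduced Gröbner basis; comparing bases decides equality.
Buchberger on the first generating set:
f_1 = x_1^2x_2 - x_1^2 - x_1 + x_2 - 1, LT = x_1^2x_2.
f_2 = x_1x_2^2 - x_1x_2 + x_1 + x_2^2 - 1, LT = x_1x_2^2.

S(f_1,f_2): lcm = x_1^2x_2^2. S = -x_1^2 - x_1x_2^2 - x_1x_2 + x_1 + x_2^2 - x_2.
  reduce S modulo (f_1, f_2):
  remainder -x_1^2 + x_1x_2 - x_1 - x_2^2 - x_2 - 1 ≠ 0; add g_3 = -x_1^2 + x_1x_2 - x_1 - x_2^2 - x_2 - 1 to the basis.

S(f_1,g_3): lcm = x_1^2x_2. S = -x_1^2 + x_1x_2^2 - x_1x_2 - x_1 - x_2^3 - x_2^2 - 1.
  reduce S modulo (f_1, f_2, g_3):
  remainder -x_1x_2 - x_1 - x_2^3 - x_2^2 + x_2 + 1 ≠ 0; add g_4 = -x_1x_2 - x_1 - x_2^3 - x_2^2 + x_2 + 1 to the basis.

S(f_2,g_3): lcm = x_1^2x_2^2. S = -x_1^2x_2 + x_1^2 + x_1x_2^3 - x_1 - x_2^4 - x_2^3 - x_2^2.
  reduce S modulo (f_1, f_2, g_3, g_4):
  remainder -x_2^4 + x_2^3 + x_2^2 - x_2 ≠ 0; add g_5 = -x_2^4 + x_2^3 + x_2^2 - x_2 to the basis.

The other S-polynomials (S(f_1,g_4), S(f_2,g_4), S(g_3,g_4), S(f_1,g_5), S(f_2,g_5), S(g_3,g_5), S(g_4,g_5)) all reduce to 0 modulo the current basis, so we have a Gröbner basis.
Inter-reduce: drop elements whose leading term is divisible by another's, tail-reduce, and make monic.
Reduced Gröbner basis: {x_1^2 - x_1 + x_2^3 - x_2^2, x_1x_2 + x_1 + x_2^3 + x_2^2 - x_2 - 1, x_2^4 - x_2^3 - x_2^2 + x_2}.

Buchberger on the second generating set:
h_1 = x_1x_2^2 - x_1x_2 + x_1 + x_2^2 - x_2, LT = x_1x_2^2.
h_2 = x_1^2x_2 - x_1^2 + x_1x_2^2 - x_1x_2 + x_2^2 + x_2 + 1, LT = x_1^2x_2.

S(h_1,h_2): lcm = x_1^2x_2^2. S = x_1^2 - x_1x_2^3 - x_1x_2^2 - x_1x_2 - x_2^3 - x_2^2 - x_2.
  reduce S modulo (h_1, h_2):
  remainder x_1^2 + x_1x_2 - x_1 ≠ 0; add k_3 = x_1^2 + x_1x_2 - x_1 to the basis.

S(h_1,k_3): lcm = x_1^2x_2^2. S = -x_1^2x_2 + x_1^2 - x_1x_2^3 - x_1x_2^2 - x_1x_2.
  reduce S modulo (h_1, h_2, k_3):
  remainder x_1x_2 + x_1 + x_2^3 + x_2^2 + 1 ≠ 0; add k_4 = x_1x_2 + x_1 + x_2^3 + x_2^2 + 1 to the basis.

S(h_2,k_3): lcm = x_1^2x_2. S = -x_1^2 + x_2^2 + x_2 + 1.
  reduce S modulo (h_1, h_2, k_3, k_4):
  remainder x_1 - x_2^3 + x_2 ≠ 0; add k_5 = x_1 - x_2^3 + x_2 to the basis.

S(h_1,k_4): lcm = x_1x_2^2. S = x_1x_2 + x_1 - x_2^4 - x_2^3 + x_2^2 + x_2.
  reduce S modulo (h_1, h_2, k_3, k_4, k_5):
  remainder -x_2^4 + x_2^3 + x_2 - 1 ≠ 0; add k_6 = -x_2^4 + x_2^3 + x_2 - 1 to the basis.

The other S-polynomials (S(h_2,k_4), S(k_3,k_4), S(h_1,k_5), S(h_2,k_5), S(k_3,k_5), S(k_4,k_5), S(h_1,k_6), S(h_2,k_6), S(k_3,k_6), S(k_4,k_6), S(k_5,k_6)) all reduce to 0 modulo the current basis, so we have a Gröbner basis.
Inter-reduce: drop elements whose leading term is divisible by another's, tail-reduce, and make monic.
Reduced Gröbner basis: {x_1 - x_2^3 + x_2, x_2^4 - x_2^3 - x_2 + 1}.

Since the reduced bases disagree, the two ideals are not the same.

No, the ideals differ.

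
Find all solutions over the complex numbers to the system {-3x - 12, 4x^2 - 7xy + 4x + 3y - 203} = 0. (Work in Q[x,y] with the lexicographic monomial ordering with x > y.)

Compute a lex Gröbner basis by Buchberger's algorithm.
f_1 = -3x - 12, LT = x.
f_2 = 4x^2 - 7xy + 4x + 3y - 203, LT = x^2.

S(f_1,f_2): lcm = x^2. S = 7/4xy + 3x - 3/4y + 203/4.
  leading term xy: subtract (-7/12y)·f_1 from 7/4xy + 3x - 3/4y + 203/4 → 3x - 31/4y + 203/4
  leading term x: subtract (-1)·f_1 from 3x - 31/4y + 203/4 → -31/4y + 155/4
  leading term y: no divisor's leading term divides it; move -31/4y to the remainder.
  leading term 1: no divisor's leading term divides it; move 155/4 to the remainder.
  remainder -31/4y + 155/4 ≠ 0; add h_3 = -31/4y + 155/4 to the basis.

The other S-polynomials (S(f_1,h_3), S(f_2,h_3)) all reduce to 0 modulo the current basis, so we have a Gröbner basis.
Inter-reduce: drop elements whose leading term is divisible by another's, tail-reduce, and make monic.
Reduced Gröbner basis: {x + 4, y - 5}.

From the last basis element, y - 5 = 0, so y takes values in {5}. Each choice, substituted upward through the basis, yields the corresponding point(s) of the solution set.
  y = 5: the earlier basis element becomes x + 4 = 0, giving x = -4 — point (-4, 5).
Check: every point annihilates each of the original generators.

{(-4, 5)}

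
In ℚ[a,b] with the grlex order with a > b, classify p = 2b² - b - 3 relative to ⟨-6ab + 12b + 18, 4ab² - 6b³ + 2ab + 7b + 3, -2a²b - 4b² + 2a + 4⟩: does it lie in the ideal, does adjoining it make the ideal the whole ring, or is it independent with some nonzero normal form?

2b² - b - 3 lies in I (it reduces to 0).

First compute the reduced Gröbner basis of I by Buchberger's algorithm.
f_1 = -6ab + 12b + 18, LT = ab.
f_2 = 4ab² - 6b³ + 2ab + 7b + 3, LT = ab².
f_3 = -2a²b - 4b² + 2a + 4, LT = a²b.

S(f_1,f_2): lcm = ab². S = 3/2b³ - ½ab - 2b² - 19/4b - ¾.
  leading term b³: no divisor's leading term divides it; move 3/2b³ to the remainder.
  leading term ab: subtract (1/12)·f_1 from -½ab - 2b² - 19/4b - ¾ → -2b² - 23/4b - 9/4
  leading term b²: no divisor's leading term divides it; move -2b² to the remainder.
  leading term b: no divisor's leading term divides it; move -23/4b to the remainder.
  leading term 1: no divisor's leading term divides it; move -9/4 to the remainder.
  remainder 3/2b³ - 2b² - 23/4b - 9/4 ≠ 0; add h_4 = 3/2b³ - 2b² - 23/4b - 9/4 to the basis.

S(f_1,f_3): lcm = a²b. S = -2ab - 2b² - 2a + 2.
  leading term ab: subtract (⅓)·f_1 from -2ab - 2b² - 2a + 2 → -2b² - 2a - 4b - 4
  leading term b²: no divisor's leading term divides it; move -2b² to the remainder.
  leading term a: no divisor's leading term divides it; move -2a to the remainder.
  leading term b: no divisor's leading term divides it; move -4b to the remainder.
  leading term 1: no divisor's leading term divides it; move -4 to the remainder.
  remainder -2b² - 2a - 4b - 4 ≠ 0; add h_5 = -2b² - 2a - 4b - 4 to the basis.

S(f_2,f_3): lcm = a²b². S = -3/2ab³ + ½a²b - 2b³ + 11/4ab + ¾a + 2b.
  leading term ab³: subtract (¼b²)·f_1 from -3/2ab³ + ½a²b - 2b³ + 11/4ab + ¾a + 2b → ½a²b - 5b³ + 11/4ab - 9/2b² + ¾a + 2b
  leading term a²b: subtract (-1/12a)·f_1 from ½a²b - 5b³ + 11/4ab - 9/2b² + ¾a + 2b → -5b³ + 15/4ab - 9/2b² + 9/4a + 2b
  leading term b³: subtract (-10/3)·h_4 from -5b³ + 15/4ab - 9/2b² + 9/4a + 2b → 15/4ab - 67/6b² + 9/4a - 103/6b - 15/2
  leading term ab: subtract (-⅝)·f_1 from 15/4ab - 67/6b² + 9/4a - 103/6b - 15/2 → -67/6b² + 9/4a - 29/3b + 15/4
  leading term b²: subtract (67/12)·h_5 from -67/6b² + 9/4a - 29/3b + 15/4 → 161/12a + 38/3b + 313/12
  leading term a: no divisor's leading term divides it; move 161/12a to the remainder.
  leading term b: no divisor's leading term divides it; move 38/3b to the remainder.
  leading term 1: no divisor's leading term divides it; move 313/12 to the remainder.
  remainder 161/12a + 38/3b + 313/12 ≠ 0; add h_6 = 161/12a + 38/3b + 313/12 to the basis.

S(f_1,h_4): lcm = ab³. S = 4/3ab² - 2b³ + 23/6ab - 3b² + 3/2a.
  leading term ab²: subtract (-2/9b)·f_1 from 4/3ab² - 2b³ + 23/6ab - 3b² + 3/2a → -2b³ + 23/6ab - ⅓b² + 3/2a + 4b
  leading term b³: subtract (-4/3)·h_4 from -2b³ + 23/6ab - ⅓b² + 3/2a + 4b → 23/6ab - 3b² + 3/2a - 11/3b - 3
  leading term ab: subtract (-23/36)·f_1 from 23/6ab - 3b² + 3/2a - 11/3b - 3 → -3b² + 3/2a + 4b + 17/2
  leading term b²: subtract (3/2)·h_5 from -3b² + 3/2a + 4b + 17/2 → 9/2a + 10b + 29/2
  leading term a: subtract (54/161)·h_6 from 9/2a + 10b + 29/2 → 926/161b + 926/161
  leading term b: no divisor's leading term divides it; move 926/161b to the remainder.
  leading term 1: no divisor's leading term divides it; move 926/161 to the remainder.
  remainder 926/161b + 926/161 ≠ 0; add h_7 = 926/161b + 926/161 to the basis.

The other S-polynomials (S(f_2,h_4), S(f_3,h_4), S(f_1,h_5), S(f_2,h_5), S(f_3,h_5), S(h_4,h_5), S(f_1,h_6), S(f_2,h_6), S(f_3,h_6), S(h_4,h_6), S(h_5,h_6), S(f_1,h_7), S(f_2,h_7), S(f_3,h_7), S(h_4,h_7), S(h_5,h_7), S(h_6,h_7)) all reduce to 0 modulo the current basis, so we have a Gröbner basis.
Inter-reduce: drop elements whose leading term is divisible by another's, tail-reduce, and make monic.
Reduced Gröbner basis: {a + 1, b + 1}.
Label its elements g_1 = a + 1, g_2 = b + 1.

Reduce p = 2b² - b - 3 modulo G:
  leading term b²: subtract (2b)·g_2 from 2b² - b - 3 → -3b - 3
  leading term b: subtract (-3)·g_2 from -3b - 3 → 0
  normal form = 0.
Since the normal form is 0, p ∈ I.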